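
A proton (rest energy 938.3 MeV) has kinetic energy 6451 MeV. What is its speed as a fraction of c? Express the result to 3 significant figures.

0.992c

K = (γ−1)mc², so γ = 1 + 6451/938.3 = 7.8752.
Then v/c = √(1 − γ⁻²) = √(1 − 0.0161241) = √0.9838759 = 0.992.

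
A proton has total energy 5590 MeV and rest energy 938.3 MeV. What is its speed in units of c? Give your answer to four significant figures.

γ = E/(mc²) = 5590/938.3 = 5.9576.
β = √(1 − 1/γ²) = √(1 − 0.0281746) = √0.9718254 = 0.9858.

0.9858c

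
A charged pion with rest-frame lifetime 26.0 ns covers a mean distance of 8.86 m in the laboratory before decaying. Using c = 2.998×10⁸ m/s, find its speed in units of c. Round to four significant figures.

0.7508c

Let x = d/(cτ) = 8.860 m / (2.998×10⁸ m/s × 2.600×10^-8 s) = 1.1367. Since d = βγcτ, x = βγ = β/√(1−β²).
Solving: β² = x²/(1+x²) = 1.29209/2.29209 = 0.563717, so β = 0.7508.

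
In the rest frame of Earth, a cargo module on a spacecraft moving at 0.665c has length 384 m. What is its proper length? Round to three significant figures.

514 m

With β = 0.665, γ = 1/√(1 − 0.665²) = 1/√0.557775 = 1.339.
Proper length: L₀ = γ·L = 1.339 × 384 = 514 m.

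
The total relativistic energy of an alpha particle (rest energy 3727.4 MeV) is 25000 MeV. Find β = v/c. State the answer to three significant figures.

γ = E/(mc²) = 25000/3727.4 = 6.7071.
β = √(1 − 1/γ²) = √(1 − 0.0222295) = √0.9777705 = 0.989.

0.989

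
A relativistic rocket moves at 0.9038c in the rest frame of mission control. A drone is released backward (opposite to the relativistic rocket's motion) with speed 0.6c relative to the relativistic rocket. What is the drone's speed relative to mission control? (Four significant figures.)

In units of c, u = (u' + v)/(1 + u'v) with u' = −0.6 and v = 0.9038.
Numerator: −0.6 + 0.9038 = 0.3038. Denominator: 1 + (−0.6)(0.9038) = 0.45772.
u = 0.3038/0.45772 = 0.66372, so the speed is 0.6637c.

0.6637c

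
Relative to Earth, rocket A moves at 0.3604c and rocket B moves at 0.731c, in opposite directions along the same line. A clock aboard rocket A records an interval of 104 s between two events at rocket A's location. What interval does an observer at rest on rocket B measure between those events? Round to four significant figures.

206.4 s

Transform rocket A's velocity into rocket B's frame: (0.3604 + 0.731)/(1 + 0.3604·0.731) = 1.0914/1.2634524, so the relative speed is 0.86382c.
At |u| = 0.86382c, γ = (1 − 0.746185)^(−1/2) = 1.9849.
The clock on rocket A records proper time, so rocket B measures Δt = γΔτ = 1.9849 × 104 = 206.4 s.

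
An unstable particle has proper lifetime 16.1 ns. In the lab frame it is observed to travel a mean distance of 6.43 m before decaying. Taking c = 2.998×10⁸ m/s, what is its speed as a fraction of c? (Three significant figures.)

0.800c

Let x = d/(cτ) = 6.430 m / (2.998×10⁸ m/s × 1.610×10^-8 s) = 1.3322. Since d = βγcτ, x = βγ = β/√(1−β²).
Solving: β² = x²/(1+x²) = 1.77476/2.77476 = 0.639608, so β = 0.800.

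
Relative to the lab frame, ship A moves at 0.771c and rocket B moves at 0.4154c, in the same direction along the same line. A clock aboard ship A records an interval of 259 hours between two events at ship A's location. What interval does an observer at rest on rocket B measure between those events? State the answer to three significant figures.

304 hours

Speed of ship A in rocket B's frame: u = (v_A − v_B)/(1 − v_A v_B/c²) = (0.771 − 0.4154)/(1 − 0.771×0.4154) = 0.3556/0.6797266 = 0.52315; |u| = 0.52315c.
At |u| = 0.52315c, γ = (1 − 0.273686)^(−1/2) = 1.1734.
Ship A's interval is proper; time dilation gives Δt_B = γΔτ = 1.1734 × 259 hours = 304 hours.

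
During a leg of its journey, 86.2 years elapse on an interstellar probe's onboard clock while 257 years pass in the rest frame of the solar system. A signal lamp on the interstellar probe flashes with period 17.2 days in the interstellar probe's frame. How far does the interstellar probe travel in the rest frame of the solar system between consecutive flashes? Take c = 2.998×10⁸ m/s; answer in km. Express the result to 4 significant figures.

1.251×10^12 km

γ = Δt/Δτ = 257/86.2 = 2.98144.
β = √(1 − 1/γ²) = 0.94207. Lab-frame period = γτ = 2.98144×17.2 days = 51.281 days. Distance = βc × γτ = 0.94207 × 2.998×10⁸ m/s × 4430678.4 s = 1.2514×10^15 m = 1.251×10^12 km.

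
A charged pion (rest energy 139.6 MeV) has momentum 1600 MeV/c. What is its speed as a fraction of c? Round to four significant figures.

pc/(mc²) = 1600/139.6 = 11.461 = βγ = β/√(1−β²).
So β² = x²/(1 + x²) with x = 11.461: x² = 131.355, β² = 131.355/132.355 = 0.992445, β = 0.9962.

0.9962c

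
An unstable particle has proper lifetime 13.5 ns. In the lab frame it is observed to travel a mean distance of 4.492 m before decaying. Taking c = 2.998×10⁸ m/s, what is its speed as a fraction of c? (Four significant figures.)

Lab distance = (lab lifetime)·v = γτ·βc, so βγ = d/(cτ) = 4.492/(2.998×10⁸ × 1.350×10^-8) = 1.1099.
With βγ = 1.1099: γ² = 1 + (βγ)² = 2.23188, and β = (βγ)/γ = 1.1099/1.49395 = 0.7429.

0.7429c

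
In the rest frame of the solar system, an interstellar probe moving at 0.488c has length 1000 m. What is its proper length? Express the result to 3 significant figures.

1150 m

β² = 0.238144, so γ = 1/√0.761856 = 1.1457.
Proper length: L₀ = γ·L = 1.1457 × 1000 = 1150 m.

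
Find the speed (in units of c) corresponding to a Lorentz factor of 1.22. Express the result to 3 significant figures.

0.573c

β = √(1 − 1/γ²) = √(1 − 1/1.4884) = √0.328138 = 0.573.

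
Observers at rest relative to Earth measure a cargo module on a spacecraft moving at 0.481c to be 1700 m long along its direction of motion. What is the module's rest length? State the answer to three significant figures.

1940 m

With β = 0.481, γ = 1/√(1 − 0.481²) = 1/√0.768639 = 1.1406.
Proper length: L₀ = γ·L = 1.1406 × 1700 = 1940 m.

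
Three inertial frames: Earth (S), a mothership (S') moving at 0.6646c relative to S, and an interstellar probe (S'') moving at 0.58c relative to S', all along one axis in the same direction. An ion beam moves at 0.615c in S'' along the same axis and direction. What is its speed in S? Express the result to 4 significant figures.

0.9748c

Apply u = (u'+v)/(1+u'v) twice. Ion beam in the mothership frame: (0.615+0.58)/(1+0.615·0.58) = 1.195/1.3567 = 0.88081c.
That velocity, transformed to the rest frame of Earth: (0.88081+0.6646)/(1+0.88081·0.6646) = 1.54541/1.585386326 = 0.97478c.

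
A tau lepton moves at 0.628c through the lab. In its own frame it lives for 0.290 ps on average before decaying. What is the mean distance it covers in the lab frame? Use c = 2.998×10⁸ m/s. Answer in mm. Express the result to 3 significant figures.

0.0702 mm

γ = 1/√(1 − β²) = 1/√(1 − 0.394384) = 1/√0.605616 = 1/0.778213 = 1.285.
Lab-frame lifetime: Δt = γτ = 1.285 × 0.290 ps = 0.37265 ps.
Distance: d = vΔt = 0.628 × 2.998×10⁸ m/s × 3.7265×10^-13 s = 7.02×10^-5 m = 0.0702 mm.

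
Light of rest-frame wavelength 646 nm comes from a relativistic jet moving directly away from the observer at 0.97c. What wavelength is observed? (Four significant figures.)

5235 nm

Relativistic Doppler for wavelength: λ_obs = λ_src · √((1+β)/(1−β)).
With β = 0.97: factor = √(1.97/0.03) = 8.1035.
λ_obs = 646 × 8.1035 = 5235 nm.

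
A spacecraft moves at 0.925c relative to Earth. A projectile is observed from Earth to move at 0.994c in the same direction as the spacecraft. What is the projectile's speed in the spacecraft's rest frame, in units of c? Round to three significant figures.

Transform to the spacecraft's frame: u' = (u − v)/(1 − uv/c²).
u' = (0.994 − 0.925)/(1 − 0.994×0.925) = 0.069/0.08055 = 0.85661.
Speed in the spacecraft's frame: 0.857c (in the same direction).

0.857c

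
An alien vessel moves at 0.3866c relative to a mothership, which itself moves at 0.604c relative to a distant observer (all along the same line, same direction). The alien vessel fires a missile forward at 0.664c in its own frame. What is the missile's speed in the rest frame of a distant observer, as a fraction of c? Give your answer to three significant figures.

0.957c

Compose velocities in two stages. Stage 1 (into S'): u₁ = (0.664+0.3866)/(1+0.664×0.3866) = 0.836.
Stage 2 (into S): u = (0.836+0.604)/(1+0.836×0.604) = 0.95685, so the speed is 0.957c.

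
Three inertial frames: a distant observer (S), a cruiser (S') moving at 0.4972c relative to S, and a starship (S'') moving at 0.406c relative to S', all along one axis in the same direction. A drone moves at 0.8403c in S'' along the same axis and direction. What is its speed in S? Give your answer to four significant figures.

0.9757c

First combine the drone and starship (S''→S'): u₁ = (0.8403 + 0.406)/(1 + 0.8403×0.406) = 1.2463/1.3411618 = 0.92927.
Then combine with the cruiser (S'→S): u = (0.92927 + 0.4972)/(1 + 0.92927×0.4972) = 1.42647/1.462033044 = 0.97568.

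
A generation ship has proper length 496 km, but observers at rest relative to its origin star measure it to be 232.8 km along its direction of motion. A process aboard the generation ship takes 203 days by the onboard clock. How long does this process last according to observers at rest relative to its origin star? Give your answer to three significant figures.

Length contraction gives γ = L₀/L = 496/232.8 = 2.13058.
The same γ dilates the second interval: 2.13058 × 203 days = 433 days.

433 days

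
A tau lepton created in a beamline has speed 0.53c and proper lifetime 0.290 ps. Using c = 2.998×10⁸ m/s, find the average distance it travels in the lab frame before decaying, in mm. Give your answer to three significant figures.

Lorentz factor: γ = (1 − 0.2809)^(−1/2) = 1.1792.
Lab-frame lifetime: Δt = γτ = 1.1792 × 0.290 ps = 0.34197 ps.
Distance: d = vΔt = 0.53 × 2.998×10⁸ m/s × 3.4197×10^-13 s = 5.43×10^-5 m = 0.0543 mm.

0.0543 mm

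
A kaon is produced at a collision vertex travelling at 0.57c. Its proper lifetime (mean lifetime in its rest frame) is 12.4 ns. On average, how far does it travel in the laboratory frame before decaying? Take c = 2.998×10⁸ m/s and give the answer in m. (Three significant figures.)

2.58 m

β² = 0.3249, so γ = 1/√0.6751 = 1.2171.
Lab-frame lifetime: Δt = γτ = 1.2171 × 12.4 ns = 15.092 ns.
Distance: d = vΔt = 0.57 × 2.998×10⁸ m/s × 1.5092×10^-8 s = 2.58 m.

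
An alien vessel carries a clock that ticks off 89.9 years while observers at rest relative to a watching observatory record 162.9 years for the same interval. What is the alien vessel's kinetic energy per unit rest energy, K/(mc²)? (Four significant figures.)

γ = Δt/Δτ = 162.9/89.9 = 1.81201.
K/(mc²) = γ − 1 = 1.81201 − 1 = 0.8120.

0.8120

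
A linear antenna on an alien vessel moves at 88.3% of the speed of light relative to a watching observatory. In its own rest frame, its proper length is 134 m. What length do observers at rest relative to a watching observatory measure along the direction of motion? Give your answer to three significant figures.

β² = 0.779689, so γ = 1/√0.220311 = 2.1305.
Length contraction: L = L₀/γ = 134/2.1305 = 62.9 m.

62.9 m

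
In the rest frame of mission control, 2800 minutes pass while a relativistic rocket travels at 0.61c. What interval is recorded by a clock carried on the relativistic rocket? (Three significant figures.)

2220 minutes

γ = 1/√(1 − β²) = 1/√(1 − 0.3721) = 1/√0.6279 = 1/0.792401 = 1.262.
The relativistic rocket's clock runs slow as seen from mission control, so Δτ = Δt/γ = 2800/1.262 = 2220 minutes.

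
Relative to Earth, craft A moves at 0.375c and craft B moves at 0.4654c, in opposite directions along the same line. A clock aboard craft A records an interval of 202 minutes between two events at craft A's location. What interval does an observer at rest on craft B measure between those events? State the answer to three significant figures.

Speed of craft A in craft B's frame: u = (v_A + v_B)/(1 + v_A v_B/c²) = (0.375 + 0.4654)/(1 + 0.375×0.4654) = 0.8404/1.174525 = 0.71552; |u| = 0.71552c.
γ for this relative speed: γ = 1/√(1 − 0.511969) = 1.4315.
The clock on craft A records proper time, so craft B measures Δt = γΔτ = 1.4315 × 202 = 289 minutes.

289 minutes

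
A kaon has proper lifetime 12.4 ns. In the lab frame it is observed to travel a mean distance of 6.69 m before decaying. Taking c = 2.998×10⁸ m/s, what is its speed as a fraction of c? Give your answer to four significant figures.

Lab distance = (lab lifetime)·v = γτ·βc, so βγ = d/(cτ) = 6.690/(2.998×10⁸ × 1.240×10^-8) = 1.7996.
With βγ = 1.7996: γ² = 1 + (βγ)² = 4.23856, and β = (βγ)/γ = 1.7996/2.05878 = 0.8741.

0.8741c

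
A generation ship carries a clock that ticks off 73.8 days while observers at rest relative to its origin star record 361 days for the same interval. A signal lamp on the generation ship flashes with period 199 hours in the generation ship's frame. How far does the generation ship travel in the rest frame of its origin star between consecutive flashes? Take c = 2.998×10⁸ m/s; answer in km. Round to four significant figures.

1.028×10^12 km

γ = Δt/Δτ = 361/73.8 = 4.8916.
β = √(1 − 1/γ²) = 0.97888. Lab-frame period = γτ = 4.8916×199 hours = 973.43 hours. Distance = βc × γτ = 0.97888 × 2.998×10⁸ m/s × 3504348 s = 1.0284×10^15 m = 1.028×10^12 km.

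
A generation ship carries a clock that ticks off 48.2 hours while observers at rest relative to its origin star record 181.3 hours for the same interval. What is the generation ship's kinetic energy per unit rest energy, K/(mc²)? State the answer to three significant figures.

2.76

The time-dilation ratio gives γ = 181.3/48.2 = 3.76141.
K/(mc²) = γ − 1 = 3.76141 − 1 = 2.76.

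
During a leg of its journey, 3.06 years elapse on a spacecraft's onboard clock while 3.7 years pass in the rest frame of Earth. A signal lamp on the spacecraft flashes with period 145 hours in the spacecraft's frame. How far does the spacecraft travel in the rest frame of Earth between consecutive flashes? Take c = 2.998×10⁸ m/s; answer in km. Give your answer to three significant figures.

1.06×10^11 km

The time-dilation ratio gives γ = 3.7/3.06 = 1.20915.
β = √(1 − 1/γ²) = 0.56216. Lab-frame period = γτ = 1.20915×145 hours = 175.33 hours. Distance = βc × γτ = 0.56216 × 2.998×10⁸ m/s × 631188 s = 1.0638×10^14 m = 1.06×10^11 km.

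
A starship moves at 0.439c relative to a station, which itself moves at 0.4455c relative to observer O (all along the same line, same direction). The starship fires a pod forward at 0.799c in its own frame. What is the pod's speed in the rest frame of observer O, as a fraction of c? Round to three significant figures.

Compose velocities in two stages. Stage 1 (into S'): u₁ = (0.799+0.439)/(1+0.799×0.439) = 0.91652.
Stage 2 (into S): u = (0.91652+0.4455)/(1+0.91652×0.4455) = 0.96713, so the speed is 0.967c.

0.967c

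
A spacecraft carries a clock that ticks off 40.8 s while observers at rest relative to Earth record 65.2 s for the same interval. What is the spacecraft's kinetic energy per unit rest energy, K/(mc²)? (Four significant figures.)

The time-dilation ratio gives γ = 65.2/40.8 = 1.59804.
K/(mc²) = γ − 1 = 1.59804 − 1 = 0.5980.

0.5980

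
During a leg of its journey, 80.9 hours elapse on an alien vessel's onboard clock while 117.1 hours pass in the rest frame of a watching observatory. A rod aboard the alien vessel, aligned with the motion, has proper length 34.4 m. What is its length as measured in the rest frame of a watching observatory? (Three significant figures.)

γ = Δt/Δτ = 117.1/80.9 = 1.44747.
L = L₀/γ = 34.4/1.44747 = 23.8 m.

23.8 m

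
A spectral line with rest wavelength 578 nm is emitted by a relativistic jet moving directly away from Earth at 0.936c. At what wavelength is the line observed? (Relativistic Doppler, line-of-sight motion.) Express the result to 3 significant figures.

3180 nm

Relativistic Doppler for wavelength: λ_obs = λ_src · √((1+β)/(1−β)).
With β = 0.936: factor = √(1.936/0.064) = 5.5.
λ_obs = 578 × 5.5 = 3180 nm.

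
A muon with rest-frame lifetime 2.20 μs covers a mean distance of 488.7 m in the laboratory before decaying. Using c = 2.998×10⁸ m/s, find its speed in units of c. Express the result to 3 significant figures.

d = βγcτ ⇒ βγ = d/(cτ) = 488.7 m / (659.56 m) = 0.74095.
β = (βγ)/√(1+(βγ)²) = 0.74095/√1.549007 = 0.595.

0.595c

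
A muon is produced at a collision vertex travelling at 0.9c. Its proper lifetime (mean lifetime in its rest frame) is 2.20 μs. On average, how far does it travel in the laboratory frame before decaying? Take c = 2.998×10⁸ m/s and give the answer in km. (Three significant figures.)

β² = 0.81, so γ = 1/√0.19 = 2.2942.
Lab-frame lifetime: Δt = γτ = 2.2942 × 2.20 μs = 5.0472 μs.
Distance: d = vΔt = 0.9 × 2.998×10⁸ m/s × 5.0472×10^-6 s = 1360 m = 1.36 km.

1.36 km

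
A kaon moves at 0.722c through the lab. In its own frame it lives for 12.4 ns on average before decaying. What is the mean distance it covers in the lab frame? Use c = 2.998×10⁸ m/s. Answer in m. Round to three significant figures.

3.88 m

γ = 1/√(1 − β²) = 1/√(1 − 0.521284) = 1/√0.478716 = 1/0.691893 = 1.4453.
Lab-frame lifetime: Δt = γτ = 1.4453 × 12.4 ns = 17.922 ns.
Distance: d = vΔt = 0.722 × 2.998×10⁸ m/s × 1.7922×10^-8 s = 3.88 m.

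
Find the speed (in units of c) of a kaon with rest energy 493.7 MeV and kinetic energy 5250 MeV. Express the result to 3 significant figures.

K = (γ−1)mc², so γ = 1 + 5250/493.7 = 11.634.
Then v/c = √(1 − γ⁻²) = √(1 − 0.00738826) = √0.99261174 = 0.996.

0.996c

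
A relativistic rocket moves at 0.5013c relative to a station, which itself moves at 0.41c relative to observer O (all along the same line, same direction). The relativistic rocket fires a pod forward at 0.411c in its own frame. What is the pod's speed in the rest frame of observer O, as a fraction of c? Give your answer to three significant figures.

Apply u = (u'+v)/(1+u'v) twice. Pod in the station frame: (0.411+0.5013)/(1+0.411·0.5013) = 0.9123/1.2060343 = 0.75645c.
That velocity, transformed to the rest frame of observer O: (0.75645+0.41)/(1+0.75645·0.41) = 1.16645/1.3101445 = 0.89032c.

0.890c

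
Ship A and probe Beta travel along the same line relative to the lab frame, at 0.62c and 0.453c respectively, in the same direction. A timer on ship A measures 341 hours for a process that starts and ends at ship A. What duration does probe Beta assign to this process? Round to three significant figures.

351 hours

Speed of ship A in probe Beta's frame: u = (v_A − v_B)/(1 − v_A v_B/c²) = (0.62 − 0.453)/(1 − 0.62×0.453) = 0.167/0.71914 = 0.23222; |u| = 0.23222c.
γ for this relative speed: γ = 1/√(1 − 0.0539261) = 1.0281.
The clock on ship A records proper time, so probe Beta measures Δt = γΔτ = 1.0281 × 341 = 351 hours.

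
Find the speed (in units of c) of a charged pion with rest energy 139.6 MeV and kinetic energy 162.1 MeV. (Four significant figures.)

0.8865c

K = (γ−1)mc², so γ = 1 + 162.1/139.6 = 2.1612.
Then v/c = √(1 − γ⁻²) = √(1 − 0.214097) = √0.785903 = 0.8865.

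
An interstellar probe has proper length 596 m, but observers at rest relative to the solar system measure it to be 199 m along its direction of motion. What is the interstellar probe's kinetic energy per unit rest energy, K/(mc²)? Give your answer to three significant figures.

1.99

From L = L₀/γ: γ = 596/199 = 2.99497.
K/(mc²) = γ − 1 = 2.99497 − 1 = 1.99.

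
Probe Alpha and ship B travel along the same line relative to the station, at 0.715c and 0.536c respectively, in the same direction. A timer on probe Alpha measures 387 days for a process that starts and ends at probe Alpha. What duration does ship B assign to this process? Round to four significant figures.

404.4 days

Speed of probe Alpha in ship B's frame: u = (v_A − v_B)/(1 − v_A v_B/c²) = (0.715 − 0.536)/(1 − 0.715×0.536) = 0.179/0.61676 = 0.29023; |u| = 0.29023c.
At |u| = 0.29023c, γ = (1 − 0.0842335)^(−1/2) = 1.045.
Probe Alpha's interval is proper; time dilation gives Δt_B = γΔτ = 1.045 × 387 days = 404.4 days.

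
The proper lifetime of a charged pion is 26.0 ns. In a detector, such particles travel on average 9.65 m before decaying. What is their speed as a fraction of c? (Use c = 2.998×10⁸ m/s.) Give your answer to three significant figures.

d = βγcτ ⇒ βγ = d/(cτ) = 9.650 m / (7.7948 m) = 1.238.
β = (βγ)/√(1+(βγ)²) = 1.238/√2.53264 = 0.778.

0.778c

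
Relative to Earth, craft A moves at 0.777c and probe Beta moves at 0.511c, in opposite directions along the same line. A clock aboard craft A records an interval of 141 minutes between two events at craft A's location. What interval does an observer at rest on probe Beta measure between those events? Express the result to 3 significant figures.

Transform craft A's velocity into probe Beta's frame: (0.777 + 0.511)/(1 + 0.777·0.511) = 1.288/1.397047, so the relative speed is 0.92194c.
At |u| = 0.92194c, γ = (1 − 0.849973)^(−1/2) = 2.5818.
The clock on craft A records proper time, so probe Beta measures Δt = γΔτ = 2.5818 × 141 = 364 minutes.

364 minutes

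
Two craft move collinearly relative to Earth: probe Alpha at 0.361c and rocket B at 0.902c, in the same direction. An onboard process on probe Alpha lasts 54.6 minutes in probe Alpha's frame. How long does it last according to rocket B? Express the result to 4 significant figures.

91.45 minutes

Speed of probe Alpha in rocket B's frame: u = (v_A − v_B)/(1 − v_A v_B/c²) = (0.361 − 0.902)/(1 − 0.361×0.902) = −0.541/0.674378 = −0.80222; |u| = 0.80222c.
γ for this relative speed: γ = 1/√(1 − 0.643557) = 1.675.
The clock on probe Alpha records proper time, so rocket B measures Δt = γΔτ = 1.675 × 54.6 = 91.45 minutes.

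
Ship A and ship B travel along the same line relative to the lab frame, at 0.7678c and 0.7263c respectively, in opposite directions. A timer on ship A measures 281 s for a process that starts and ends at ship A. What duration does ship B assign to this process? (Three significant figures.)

994 s

Speed of ship A in ship B's frame: u = (v_A + v_B)/(1 + v_A v_B/c²) = (0.7678 + 0.7263)/(1 + 0.7678×0.7263) = 1.4941/1.55765314 = 0.9592; |u| = 0.9592c.
At |u| = 0.9592c, γ = (1 − 0.920065)^(−1/2) = 3.537.
Ship A's interval is proper; time dilation gives Δt_B = γΔτ = 3.537 × 281 s = 994 s.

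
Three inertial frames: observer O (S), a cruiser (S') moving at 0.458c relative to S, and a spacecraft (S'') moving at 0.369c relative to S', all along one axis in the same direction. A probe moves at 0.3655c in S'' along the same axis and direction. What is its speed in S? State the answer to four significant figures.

Compose velocities in two stages. Stage 1 (into S'): u₁ = (0.3655+0.369)/(1+0.3655×0.369) = 0.64721.
Stage 2 (into S): u = (0.64721+0.458)/(1+0.64721×0.458) = 0.85251, so the speed is 0.8525c.

0.8525c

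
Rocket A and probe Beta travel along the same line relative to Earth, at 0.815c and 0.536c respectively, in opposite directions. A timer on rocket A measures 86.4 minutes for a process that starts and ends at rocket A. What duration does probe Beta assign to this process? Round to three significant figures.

Speed of rocket A in probe Beta's frame: u = (v_A + v_B)/(1 + v_A v_B/c²) = (0.815 + 0.536)/(1 + 0.815×0.536) = 1.351/1.43684 = 0.94026; |u| = 0.94026c.
At |u| = 0.94026c, γ = (1 − 0.884089)^(−1/2) = 2.9372.
The clock on rocket A records proper time, so probe Beta measures Δt = γΔτ = 2.9372 × 86.4 = 254 minutes.

254 minutes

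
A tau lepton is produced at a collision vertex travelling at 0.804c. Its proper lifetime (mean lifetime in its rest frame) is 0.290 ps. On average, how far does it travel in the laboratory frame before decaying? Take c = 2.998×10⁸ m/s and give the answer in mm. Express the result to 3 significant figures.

0.118 mm

With β = 0.804, γ = 1/√(1 − 0.804²) = 1/√0.353584 = 1.6817.
Lab-frame lifetime: Δt = γτ = 1.6817 × 0.290 ps = 0.48769 ps.
Distance: d = vΔt = 0.804 × 2.998×10⁸ m/s × 4.8769×10^-13 s = 1.18×10^-4 m = 0.118 mm.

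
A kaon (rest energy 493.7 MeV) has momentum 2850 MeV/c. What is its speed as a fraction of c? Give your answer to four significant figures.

0.9853c

pc/(mc²) = 2850/493.7 = 5.7727 = βγ = β/√(1−β²).
So β² = x²/(1 + x²) with x = 5.7727: x² = 33.3241, β² = 33.3241/34.3241 = 0.970866, β = 0.9853.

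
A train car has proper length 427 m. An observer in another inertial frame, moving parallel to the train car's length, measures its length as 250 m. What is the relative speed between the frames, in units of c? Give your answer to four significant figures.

Length contraction gives γ = L₀/L = 427/250 = 1.708.
β = √(1 − 1/γ²) = √0.657213 = 0.8107.

0.8107c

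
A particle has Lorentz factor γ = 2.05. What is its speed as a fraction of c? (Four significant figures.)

β = √(1 − 1/γ²) = √(1 − 1/4.2025) = √0.762046 = 0.8730.

0.8730c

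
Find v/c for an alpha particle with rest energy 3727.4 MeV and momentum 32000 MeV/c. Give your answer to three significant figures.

βγ = pc/(mc²) = 32000/3727.4 = 8.5851.
Since γ² = 1 + (βγ)² = 74.7039, γ = √74.7039 = 8.64314, and β = (βγ)/γ = 8.5851/8.64314 = 0.993.

0.993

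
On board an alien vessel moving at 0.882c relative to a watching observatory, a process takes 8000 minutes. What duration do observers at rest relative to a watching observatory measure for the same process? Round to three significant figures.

17000 minutes

β² = 0.777924, so γ = 1/√0.222076 = 2.122.
The onboard clock measures proper time, so the interval in the rest frame of a watching observatory is dilated: Δt = γ·Δτ = 2.122 × 8000 minutes = 17000 minutes.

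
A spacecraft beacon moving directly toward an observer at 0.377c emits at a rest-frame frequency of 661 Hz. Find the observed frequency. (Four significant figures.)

982.7 Hz

Relativistic Doppler (source moving toward): f_obs = f_src · √((1+β)/(1−β)).
With β = 0.377: factor = √(1.377/0.623) = 1.4867.
f_obs = 661 × 1.4867 = 982.7 Hz.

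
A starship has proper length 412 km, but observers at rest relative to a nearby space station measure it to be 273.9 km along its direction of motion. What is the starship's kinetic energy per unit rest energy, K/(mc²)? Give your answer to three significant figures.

0.504

From L = L₀/γ: γ = 412/273.9 = 1.5042.
K/(mc²) = γ − 1 = 1.5042 − 1 = 0.504.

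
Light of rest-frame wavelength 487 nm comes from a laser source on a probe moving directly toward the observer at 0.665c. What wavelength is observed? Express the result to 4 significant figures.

Relativistic Doppler for wavelength: λ_obs = λ_src · √((1−β)/(1+β)).
With β = 0.665: factor = √(0.335/1.665) = 0.44855.
λ_obs = 487 × 0.44855 = 218.4 nm.

218.4 nm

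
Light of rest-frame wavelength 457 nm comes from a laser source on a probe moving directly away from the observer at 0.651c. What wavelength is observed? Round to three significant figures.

Relativistic Doppler for wavelength: λ_obs = λ_src · √((1+β)/(1−β)).
With β = 0.651: factor = √(1.651/0.349) = 2.175.
λ_obs = 457 × 2.175 = 994 nm.

994 nm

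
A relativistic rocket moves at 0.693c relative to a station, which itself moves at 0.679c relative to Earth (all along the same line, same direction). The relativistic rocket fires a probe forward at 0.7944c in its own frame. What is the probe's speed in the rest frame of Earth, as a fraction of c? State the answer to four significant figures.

0.9921c

Compose velocities in two stages. Stage 1 (into S'): u₁ = (0.7944+0.693)/(1+0.7944×0.693) = 0.95929.
Stage 2 (into S): u = (0.95929+0.679)/(1+0.95929×0.679) = 0.99209, so the speed is 0.9921c.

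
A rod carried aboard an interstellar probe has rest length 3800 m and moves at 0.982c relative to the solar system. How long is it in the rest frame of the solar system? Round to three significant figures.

718 m

β² = 0.964324, so γ = 1/√0.035676 = 5.2943.
Length contraction: L = L₀/γ = 3800/5.2943 = 718 m.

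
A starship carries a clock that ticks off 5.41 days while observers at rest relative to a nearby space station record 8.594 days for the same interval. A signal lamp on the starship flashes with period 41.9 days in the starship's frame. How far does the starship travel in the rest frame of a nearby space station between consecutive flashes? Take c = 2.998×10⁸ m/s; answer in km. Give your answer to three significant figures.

1.34×10^12 km

γ = Δt/Δτ = 8.594/5.41 = 1.58854.
β = √(1 − 1/γ²) = 0.77699. Lab-frame period = γτ = 1.58854×41.9 days = 66.56 days. Distance = βc × γτ = 0.77699 × 2.998×10⁸ m/s × 5750784 s = 1.3396×10^15 m = 1.34×10^12 km.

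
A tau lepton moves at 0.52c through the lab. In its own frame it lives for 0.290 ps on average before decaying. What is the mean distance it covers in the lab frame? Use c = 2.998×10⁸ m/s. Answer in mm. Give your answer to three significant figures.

γ = 1/√(1 − β²) = 1/√(1 − 0.2704) = 1/√0.7296 = 1/0.854166 = 1.1707.
Lab-frame lifetime: Δt = γτ = 1.1707 × 0.290 ps = 0.3395 ps.
Distance: d = vΔt = 0.52 × 2.998×10⁸ m/s × 3.3950×10^-13 s = 5.29×10^-5 m = 0.0529 mm.

0.0529 mm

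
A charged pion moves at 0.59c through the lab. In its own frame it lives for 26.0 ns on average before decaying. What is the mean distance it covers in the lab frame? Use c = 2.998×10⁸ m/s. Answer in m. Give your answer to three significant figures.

Lorentz factor: γ = (1 − 0.3481)^(−1/2) = 1.2385.
Lab-frame lifetime: Δt = γτ = 1.2385 × 26.0 ns = 32.201 ns.
Distance: d = vΔt = 0.59 × 2.998×10⁸ m/s × 3.2201×10^-8 s = 5.70 m.

5.70 m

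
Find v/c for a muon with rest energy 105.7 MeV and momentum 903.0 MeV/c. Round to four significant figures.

βγ = pc/(mc²) = 903.0/105.7 = 8.543.
Since γ² = 1 + (βγ)² = 73.9828, γ = √73.9828 = 8.60133, and β = (βγ)/γ = 8.543/8.60133 = 0.9932.

0.9932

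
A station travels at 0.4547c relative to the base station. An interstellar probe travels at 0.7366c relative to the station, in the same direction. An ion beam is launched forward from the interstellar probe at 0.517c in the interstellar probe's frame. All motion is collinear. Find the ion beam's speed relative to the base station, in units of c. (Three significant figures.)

0.964c

Compose velocities in two stages. Stage 1 (into S'): u₁ = (0.517+0.7366)/(1+0.517×0.7366) = 0.90786.
Stage 2 (into S): u = (0.90786+0.4547)/(1+0.90786×0.4547) = 0.96444, so the speed is 0.964c.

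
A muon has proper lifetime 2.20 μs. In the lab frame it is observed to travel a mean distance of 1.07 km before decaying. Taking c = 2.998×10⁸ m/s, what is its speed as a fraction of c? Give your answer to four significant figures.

0.8513c

d = βγcτ ⇒ βγ = d/(cτ) = 1070 m / (659.56 m) = 1.6223.
β = (βγ)/√(1+(βγ)²) = 1.6223/√3.63186 = 0.8513.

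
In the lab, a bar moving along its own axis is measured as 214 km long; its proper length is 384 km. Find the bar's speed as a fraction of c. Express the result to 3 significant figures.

Length contraction gives γ = L₀/L = 384/214 = 1.7944.
β = √(1 − 1/γ²) = √0.689429 = 0.830.

0.830c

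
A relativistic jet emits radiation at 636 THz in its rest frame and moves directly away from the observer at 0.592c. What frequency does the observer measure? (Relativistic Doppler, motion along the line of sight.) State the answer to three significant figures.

Relativistic Doppler (source moving away): f_obs = f_src · √((1−β)/(1+β)).
With β = 0.592: factor = √(0.408/1.592) = 0.50624.
f_obs = 636 × 0.50624 = 322 THz.

322 THz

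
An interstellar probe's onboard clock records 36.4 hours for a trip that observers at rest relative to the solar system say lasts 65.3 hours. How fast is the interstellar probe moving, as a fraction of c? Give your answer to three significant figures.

0.830c

γ = Δt/Δτ = 65.3/36.4 = 1.794.
β = √(1 − 1/γ²) = √(1 − 0.31071) = √0.68929 = 0.830.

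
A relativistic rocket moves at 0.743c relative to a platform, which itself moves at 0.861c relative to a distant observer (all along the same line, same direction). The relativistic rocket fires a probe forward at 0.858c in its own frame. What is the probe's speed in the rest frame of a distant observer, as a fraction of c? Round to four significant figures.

First combine the probe and relativistic rocket (S''→S'): u₁ = (0.858 + 0.743)/(1 + 0.858×0.743) = 1.601/1.637494 = 0.97771.
Then combine with the platform (S'→S): u = (0.97771 + 0.861)/(1 + 0.97771×0.861) = 1.83871/1.84180831 = 0.99832.

0.9983c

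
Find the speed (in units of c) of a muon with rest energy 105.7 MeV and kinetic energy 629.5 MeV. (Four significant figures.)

K = (γ−1)mc², so γ = 1 + 629.5/105.7 = 6.9555.
Then v/c = √(1 − γ⁻²) = √(1 − 0.0206701) = √0.9793299 = 0.9896.

0.9896c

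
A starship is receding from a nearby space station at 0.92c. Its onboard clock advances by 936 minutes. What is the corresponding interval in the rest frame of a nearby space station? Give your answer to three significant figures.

With β = 0.92, γ = 1/√(1 − 0.92²) = 1/√0.1536 = 2.5516.
The onboard clock measures proper time, so the interval in the rest frame of a nearby space station is dilated: Δt = γ·Δτ = 2.5516 × 936 minutes = 2390 minutes.

2390 minutes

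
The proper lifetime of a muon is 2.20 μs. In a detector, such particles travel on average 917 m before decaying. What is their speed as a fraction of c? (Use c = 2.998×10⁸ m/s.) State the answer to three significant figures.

Lab distance = (lab lifetime)·v = γτ·βc, so βγ = d/(cτ) = 917.0/(2.998×10⁸ × 2.200×10^-6) = 1.3903.
With βγ = 1.3903: γ² = 1 + (βγ)² = 2.93293, and β = (βγ)/γ = 1.3903/1.71258 = 0.812.

0.812c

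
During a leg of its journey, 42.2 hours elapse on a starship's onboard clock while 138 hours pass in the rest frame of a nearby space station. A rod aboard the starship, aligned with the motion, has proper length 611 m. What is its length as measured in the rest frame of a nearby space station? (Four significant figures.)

The time-dilation ratio gives γ = 138/42.2 = 3.27014.
L = L₀/γ = 611/3.27014 = 186.8 m.

186.8 m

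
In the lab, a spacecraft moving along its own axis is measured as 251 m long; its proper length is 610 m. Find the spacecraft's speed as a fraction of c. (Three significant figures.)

0.911c

Length contraction gives γ = L₀/L = 610/251 = 2.4303.
β = √(1 − 1/γ²) = √0.830691 = 0.911.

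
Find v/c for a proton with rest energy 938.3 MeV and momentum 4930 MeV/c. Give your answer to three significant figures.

βγ = pc/(mc²) = 4930/938.3 = 5.2542.
Since γ² = 1 + (βγ)² = 28.6066, γ = √28.6066 = 5.34851, and β = (βγ)/γ = 5.2542/5.34851 = 0.982.

0.982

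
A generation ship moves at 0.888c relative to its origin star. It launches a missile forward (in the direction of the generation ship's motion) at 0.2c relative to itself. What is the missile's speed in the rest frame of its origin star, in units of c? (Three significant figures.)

In units of c, u = (u' + v)/(1 + u'v) with u' = 0.2 and v = 0.888.
Numerator: 0.2 + 0.888 = 1.088. Denominator: 1 + (0.2)(0.888) = 1.1776.
u = 1.088/1.1776 = 0.92391, so the speed is 0.924c.

0.924c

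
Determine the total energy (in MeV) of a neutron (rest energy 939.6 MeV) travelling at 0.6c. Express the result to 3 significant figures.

1170 MeV

γ = 1/√(1 − β²) = 1/√(1 − 0.36) = 1/√0.64 = 1/0.8 = 1.25.
Total energy: E = γmc² = 1.25 × 939.6 MeV = 1170 MeV.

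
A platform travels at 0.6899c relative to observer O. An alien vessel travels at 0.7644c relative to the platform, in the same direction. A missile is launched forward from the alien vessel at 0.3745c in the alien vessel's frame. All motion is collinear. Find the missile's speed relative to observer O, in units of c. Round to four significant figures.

Compose velocities in two stages. Stage 1 (into S'): u₁ = (0.3745+0.7644)/(1+0.3745×0.7644) = 0.88543.
Stage 2 (into S): u = (0.88543+0.6899)/(1+0.88543×0.6899) = 0.97794, so the speed is 0.9779c.

0.9779c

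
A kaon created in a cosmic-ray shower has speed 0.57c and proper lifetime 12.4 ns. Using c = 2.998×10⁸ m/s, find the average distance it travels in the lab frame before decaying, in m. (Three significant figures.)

γ = 1/√(1 − β²) = 1/√(1 − 0.3249) = 1/√0.6751 = 1/0.821645 = 1.2171.
Lab-frame lifetime: Δt = γτ = 1.2171 × 12.4 ns = 15.092 ns.
Distance: d = vΔt = 0.57 × 2.998×10⁸ m/s × 1.5092×10^-8 s = 2.58 m.

2.58 m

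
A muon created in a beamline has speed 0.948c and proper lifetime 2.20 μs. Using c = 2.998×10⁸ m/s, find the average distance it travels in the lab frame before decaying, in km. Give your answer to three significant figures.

γ = 1/√(1 − β²) = 1/√(1 − 0.898704) = 1/√0.101296 = 1/0.31827 = 3.142.
Lab-frame lifetime: Δt = γτ = 3.142 × 2.20 μs = 6.9124 μs.
Distance: d = vΔt = 0.948 × 2.998×10⁸ m/s × 6.9124×10^-6 s = 1960 m = 1.96 km.

1.96 km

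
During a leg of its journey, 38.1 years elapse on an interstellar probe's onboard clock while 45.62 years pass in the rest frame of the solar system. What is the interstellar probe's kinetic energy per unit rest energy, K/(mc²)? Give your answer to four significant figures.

γ = Δt/Δτ = 45.62/38.1 = 1.19738.
K/(mc²) = γ − 1 = 1.19738 − 1 = 0.1974.

0.1974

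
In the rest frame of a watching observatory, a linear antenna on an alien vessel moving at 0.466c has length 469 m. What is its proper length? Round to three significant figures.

Lorentz factor: γ = (1 − 0.217156)^(−1/2) = 1.1302.
Proper length: L₀ = γ·L = 1.1302 × 469 = 530 m.

530 m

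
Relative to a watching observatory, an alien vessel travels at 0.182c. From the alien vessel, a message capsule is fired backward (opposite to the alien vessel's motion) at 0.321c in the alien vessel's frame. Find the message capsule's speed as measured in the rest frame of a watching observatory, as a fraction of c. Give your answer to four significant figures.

0.1476c

Relativistic velocity addition: u = (u' + v)/(1 + u'v/c²), with u' = −0.321c and v = 0.182c.
Numerator: −0.321 + 0.182 = −0.139. Denominator: 1 + (−0.321)(0.182) = 0.941578.
u = −0.139/0.941578 = −0.14762, so the speed is 0.1476c.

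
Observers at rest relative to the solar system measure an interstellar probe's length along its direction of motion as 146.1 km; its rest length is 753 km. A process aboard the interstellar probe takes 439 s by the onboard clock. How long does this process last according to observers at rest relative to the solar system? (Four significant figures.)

2263 s

From L = L₀/γ: γ = 753/146.1 = 5.154.
Δt = γΔτ = 5.154 × 439 = 2263 s.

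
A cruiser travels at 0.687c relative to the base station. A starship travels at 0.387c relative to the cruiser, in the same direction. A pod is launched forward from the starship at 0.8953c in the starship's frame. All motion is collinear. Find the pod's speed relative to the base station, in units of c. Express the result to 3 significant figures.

Apply u = (u'+v)/(1+u'v) twice. Pod in the cruiser frame: (0.8953+0.387)/(1+0.8953·0.387) = 1.2823/1.3464811 = 0.95233c.
That velocity, transformed to the rest frame of the base station: (0.95233+0.687)/(1+0.95233·0.687) = 1.63933/1.65425071 = 0.99098c.

0.991c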